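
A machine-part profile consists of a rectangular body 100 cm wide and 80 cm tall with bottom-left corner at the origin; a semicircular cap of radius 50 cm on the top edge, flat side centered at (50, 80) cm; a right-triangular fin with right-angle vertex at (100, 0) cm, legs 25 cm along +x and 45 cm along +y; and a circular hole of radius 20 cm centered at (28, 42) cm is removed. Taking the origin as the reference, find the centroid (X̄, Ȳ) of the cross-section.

Part | A | x̄ᵢ | ȳᵢ | A·x̄ᵢ | A·ȳᵢ
rectangular body | 8000.00 | 50.00 | 40.00 | 400000.00 | 320000.00
semicircular top | 3926.99 | 50.00 | 101.22 | 196349.54 | 397492.60
triangular fin | 562.50 | 108.33 | 15.00 | 60937.50 | 8437.50
hole | -1256.64 | 28.00 | 42.00 | -35185.84 | -52778.76
Σ | 11232.85 |  |  | 622101.20 | 673151.34
X̄ = 622101.20 / 11232.85 = 55.38 cm
Ȳ = 673151.34 / 11232.85 = 59.93 cm

X̄ = 55.38 cm, Ȳ = 59.93 cm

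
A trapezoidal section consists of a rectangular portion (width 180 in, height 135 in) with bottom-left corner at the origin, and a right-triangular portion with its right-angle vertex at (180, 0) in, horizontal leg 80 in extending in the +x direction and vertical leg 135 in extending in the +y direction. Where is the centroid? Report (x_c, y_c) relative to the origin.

x_c = 111.21 in, y_c = 63.41 in

rectangular portion: A = 180 × 135 = 24300.00, centroid at (90.00, 67.50).
triangular portion: A = ½·80·135 = 5400.00, centroid at (206.67, 45.00).
ΣA = 29700.00 in²
ΣAx_c = (24300.00)(90.00) + (5400.00)(206.67) = 3303000.00 in³
ΣAy_c = (24300.00)(67.50) + (5400.00)(45.00) = 1883250.00 in³
x_c = 3303000.00 / 29700.00 = 111.21 in
y_c = 1883250.00 / 29700.00 = 63.41 in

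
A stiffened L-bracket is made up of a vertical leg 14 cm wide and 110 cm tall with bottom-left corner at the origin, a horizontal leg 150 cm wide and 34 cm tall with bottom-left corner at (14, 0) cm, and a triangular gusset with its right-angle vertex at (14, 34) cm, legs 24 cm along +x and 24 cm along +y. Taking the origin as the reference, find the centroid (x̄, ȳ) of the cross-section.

vertical leg: A = 14 × 110 = 1540.00, centroid at (7.00, 55.00).
horizontal leg: A = 150 × 34 = 5100.00, centroid at (89.00, 17.00).
gusset: A = ½·24·24 = 288.00, centroid at (22.00, 42.00).
ΣA = 6928.00 cm²
ΣAx̄ = (1540.00)(7.00) + (5100.00)(89.00) + (288.00)(22.00) = 471016.00 cm³
ΣAȳ = (1540.00)(55.00) + (5100.00)(17.00) + (288.00)(42.00) = 183496.00 cm³
x̄ = 471016.00 / 6928.00 = 67.99 cm
ȳ = 183496.00 / 6928.00 = 26.49 cm

x̄ = 67.99 cm, ȳ = 26.49 cm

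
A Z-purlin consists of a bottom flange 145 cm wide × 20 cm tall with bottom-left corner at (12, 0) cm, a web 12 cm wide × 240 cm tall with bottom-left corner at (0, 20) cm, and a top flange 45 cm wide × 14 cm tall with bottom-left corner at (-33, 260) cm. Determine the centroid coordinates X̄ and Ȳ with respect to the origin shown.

bottom flange: A = 145 × 20 = 2900.00, centroid at (84.50, 10.00).
web: A = 12 × 240 = 2880.00, centroid at (6.00, 140.00).
top flange: A = 45 × 14 = 630.00, centroid at (-10.50, 267.00).
ΣA = 6410.00 cm², ΣAX̄ = 255715.00 cm³, ΣAȲ = 600410.00 cm³.
X̄ = 255715.00/6410.00 = 39.89 cm; Ȳ = 600410.00/6410.00 = 93.67 cm.

X̄ = 39.89 cm, Ȳ = 93.67 cm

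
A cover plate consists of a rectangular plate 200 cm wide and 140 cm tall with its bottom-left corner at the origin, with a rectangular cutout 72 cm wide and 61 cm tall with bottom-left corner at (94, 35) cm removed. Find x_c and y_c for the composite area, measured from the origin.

plate: A = 200 × 140 = 28000.00, centroid at (100.00, 70.00).
hole: A = −(72 × 61) = -4392.00, centroid at (130.00, 65.50).
ΣA = 23608.00 cm²
ΣAx_c = (28000.00)(100.00) + (-4392.00)(130.00) = 2229040.00 cm³
ΣAy_c = (28000.00)(70.00) + (-4392.00)(65.50) = 1672324.00 cm³
x_c = 2229040.00 / 23608.00 = 94.42 cm
y_c = 1672324.00 / 23608.00 = 70.84 cm

x_c = 94.42 cm, y_c = 70.84 cm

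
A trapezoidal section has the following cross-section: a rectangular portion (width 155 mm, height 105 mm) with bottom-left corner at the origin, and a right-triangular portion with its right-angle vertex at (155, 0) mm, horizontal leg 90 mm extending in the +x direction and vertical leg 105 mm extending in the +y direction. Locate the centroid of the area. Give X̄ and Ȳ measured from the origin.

X̄ = 101.69 mm, Ȳ = 48.56 mm

Part | A | x̄ᵢ | ȳᵢ | A·x̄ᵢ | A·ȳᵢ
rectangular portion | 16275.00 | 77.50 | 52.50 | 1261312.50 | 854437.50
triangular portion | 4725.00 | 185.00 | 35.00 | 874125.00 | 165375.00
Σ | 21000.00 |  |  | 2135437.50 | 1019812.50
X̄ = 2135437.50 / 21000.00 = 101.69 mm
Ȳ = 1019812.50 / 21000.00 = 48.56 mm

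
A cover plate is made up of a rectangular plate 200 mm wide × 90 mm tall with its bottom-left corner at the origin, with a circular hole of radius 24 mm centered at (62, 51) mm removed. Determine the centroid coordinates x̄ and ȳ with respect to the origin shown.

plate: A = 200 × 90 = 18000.00, centroid at (100.00, 45.00).
hole: A = −π·24² = -1809.56, centroid at (62.00, 51.00).
ΣA = 16190.44 mm², ΣAx̄ = 1687807.44 mm³, ΣAȳ = 717712.57 mm³.
x̄ = 1687807.44/16190.44 = 104.25 mm; ȳ = 717712.57/16190.44 = 44.33 mm.

x̄ = 104.25 mm, ȳ = 44.33 mm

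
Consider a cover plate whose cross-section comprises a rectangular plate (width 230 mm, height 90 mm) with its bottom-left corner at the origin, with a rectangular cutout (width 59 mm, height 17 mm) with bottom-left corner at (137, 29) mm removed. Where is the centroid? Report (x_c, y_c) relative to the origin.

plate: A = 230 × 90 = 20700.00, centroid at (115.00, 45.00).
hole: A = −(59 × 17) = -1003.00, centroid at (166.50, 37.50).
ΣA = 19697.00 mm²
ΣAx_c = (20700.00)(115.00) + (-1003.00)(166.50) = 2213500.50 mm³
ΣAy_c = (20700.00)(45.00) + (-1003.00)(37.50) = 893887.50 mm³
x_c = 2213500.50 / 19697.00 = 112.38 mm
y_c = 893887.50 / 19697.00 = 45.38 mm

x_c = 112.38 mm, y_c = 45.38 mm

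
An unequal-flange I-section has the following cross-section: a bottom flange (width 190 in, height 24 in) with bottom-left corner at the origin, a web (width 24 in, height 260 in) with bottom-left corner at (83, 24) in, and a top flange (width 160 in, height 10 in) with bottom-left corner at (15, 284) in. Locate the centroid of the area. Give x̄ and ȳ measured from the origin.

bottom flange: A = 190 × 24 = 4560.00, centroid at (95.00, 12.00).
web: A = 24 × 260 = 6240.00, centroid at (95.00, 154.00).
top flange: A = 160 × 10 = 1600.00, centroid at (95.00, 289.00).
ΣA = 12400.00 in²
ΣAx̄ = (4560.00)(95.00) + (6240.00)(95.00) + (1600.00)(95.00) = 1178000.00 in³
ΣAȳ = (4560.00)(12.00) + (6240.00)(154.00) + (1600.00)(289.00) = 1478080.00 in³
x̄ = 1178000.00 / 12400.00 = 95.00 in
ȳ = 1478080.00 / 12400.00 = 119.20 in

x̄ = 95.00 in, ȳ = 119.20 in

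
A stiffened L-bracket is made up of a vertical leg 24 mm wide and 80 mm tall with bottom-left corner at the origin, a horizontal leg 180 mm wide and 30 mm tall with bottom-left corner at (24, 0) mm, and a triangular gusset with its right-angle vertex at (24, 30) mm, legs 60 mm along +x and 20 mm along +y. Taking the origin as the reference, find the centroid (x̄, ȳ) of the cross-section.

x̄ = 83.97 mm, ȳ = 22.70 mm

Part | A | x̄ᵢ | ȳᵢ | A·x̄ᵢ | A·ȳᵢ
vertical leg | 1920.00 | 12.00 | 40.00 | 23040.00 | 76800.00
horizontal leg | 5400.00 | 114.00 | 15.00 | 615600.00 | 81000.00
gusset | 600.00 | 44.00 | 36.67 | 26400.00 | 22000.00
Σ | 7920.00 |  |  | 665040.00 | 179800.00
x̄ = 665040.00 / 7920.00 = 83.97 mm
ȳ = 179800.00 / 7920.00 = 22.70 mm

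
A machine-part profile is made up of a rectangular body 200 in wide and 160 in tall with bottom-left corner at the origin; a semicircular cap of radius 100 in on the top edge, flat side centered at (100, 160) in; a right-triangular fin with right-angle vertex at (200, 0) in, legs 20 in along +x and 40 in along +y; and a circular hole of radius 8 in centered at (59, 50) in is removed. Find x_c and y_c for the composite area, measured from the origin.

rectangular body: A = 200 × 160 = 32000.00, centroid at (100.00, 80.00).
semicircular top: A = ½π·100² = 15707.96, centroid at (100.00, 202.44).
triangular fin: A = ½·20·40 = 400.00, centroid at (206.67, 13.33).
hole: A = −π·8² = -201.06, centroid at (59.00, 50.00).
ΣA = 47906.90 in²
ΣAx_c = (32000.00)(100.00) + (15707.96)(100.00) + (400.00)(206.67) + (-201.06)(59.00) = 4841600.34 in³
ΣAy_c = (32000.00)(80.00) + (15707.96)(202.44) + (400.00)(13.33) + (-201.06)(50.00) = 5735221.03 in³
x_c = 4841600.34 / 47906.90 = 101.06 in
y_c = 5735221.03 / 47906.90 = 119.72 in

x_c = 101.06 in, y_c = 119.72 in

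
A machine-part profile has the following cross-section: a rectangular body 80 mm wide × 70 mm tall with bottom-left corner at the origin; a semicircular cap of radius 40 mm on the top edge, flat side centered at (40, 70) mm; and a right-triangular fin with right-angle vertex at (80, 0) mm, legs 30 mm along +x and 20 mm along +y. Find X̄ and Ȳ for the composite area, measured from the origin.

X̄ = 41.78 mm, Ȳ = 49.52 mm

Part | A | x̄ᵢ | ȳᵢ | A·x̄ᵢ | A·ȳᵢ
rectangular body | 5600.00 | 40.00 | 35.00 | 224000.00 | 196000.00
semicircular top | 2513.27 | 40.00 | 86.98 | 100530.96 | 218595.86
triangular fin | 300.00 | 90.00 | 6.67 | 27000.00 | 2000.00
Σ | 8413.27 |  |  | 351530.96 | 416595.86
X̄ = 351530.96 / 8413.27 = 41.78 mm
Ȳ = 416595.86 / 8413.27 = 49.52 mm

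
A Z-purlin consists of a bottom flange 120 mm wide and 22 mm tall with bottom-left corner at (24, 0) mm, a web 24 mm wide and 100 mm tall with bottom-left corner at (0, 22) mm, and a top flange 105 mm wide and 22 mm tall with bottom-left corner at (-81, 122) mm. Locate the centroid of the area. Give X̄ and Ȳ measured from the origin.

bottom flange: A = 120 × 22 = 2640.00, centroid at (84.00, 11.00).
web: A = 24 × 100 = 2400.00, centroid at (12.00, 72.00).
top flange: A = 105 × 22 = 2310.00, centroid at (-28.50, 133.00).
ΣA = 7350.00 mm²
ΣAX̄ = (2640.00)(84.00) + (2400.00)(12.00) + (2310.00)(-28.50) = 184725.00 mm³
ΣAȲ = (2640.00)(11.00) + (2400.00)(72.00) + (2310.00)(133.00) = 509070.00 mm³
X̄ = 184725.00 / 7350.00 = 25.13 mm
Ȳ = 509070.00 / 7350.00 = 69.26 mm

X̄ = 25.13 mm, Ȳ = 69.26 mm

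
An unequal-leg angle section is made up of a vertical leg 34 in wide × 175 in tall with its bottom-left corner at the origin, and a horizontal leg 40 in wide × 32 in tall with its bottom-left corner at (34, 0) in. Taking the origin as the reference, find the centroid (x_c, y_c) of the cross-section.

vertical leg: A = 34 × 175 = 5950.00, centroid at (17.00, 87.50).
horizontal leg: A = 40 × 32 = 1280.00, centroid at (54.00, 16.00).
ΣA = 7230.00 in², ΣAx_c = 170270.00 in³, ΣAy_c = 541105.00 in³.
x_c = 170270.00/7230.00 = 23.55 in; y_c = 541105.00/7230.00 = 74.84 in.

x_c = 23.55 in, y_c = 74.84 in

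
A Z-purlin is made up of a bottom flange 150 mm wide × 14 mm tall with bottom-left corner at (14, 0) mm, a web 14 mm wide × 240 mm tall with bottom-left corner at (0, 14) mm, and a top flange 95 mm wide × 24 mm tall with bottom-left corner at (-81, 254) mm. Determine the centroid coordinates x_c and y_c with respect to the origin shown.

x_c = 17.32 mm, y_c = 138.43 mm

Part | A | x̄ᵢ | ȳᵢ | A·x̄ᵢ | A·ȳᵢ
bottom flange | 2100.00 | 89.00 | 7.00 | 186900.00 | 14700.00
web | 3360.00 | 7.00 | 134.00 | 23520.00 | 450240.00
top flange | 2280.00 | -33.50 | 266.00 | -76380.00 | 606480.00
Σ | 7740.00 |  |  | 134040.00 | 1071420.00
x_c = 134040.00 / 7740.00 = 17.32 mm
y_c = 1071420.00 / 7740.00 = 138.43 mm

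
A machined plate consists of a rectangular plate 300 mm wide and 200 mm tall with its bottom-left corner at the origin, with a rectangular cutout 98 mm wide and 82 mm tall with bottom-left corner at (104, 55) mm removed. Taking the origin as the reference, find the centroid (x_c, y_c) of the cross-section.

x_c = 149.54 mm, y_c = 100.62 mm

Part | A | x̄ᵢ | ȳᵢ | A·x̄ᵢ | A·ȳᵢ
plate | 60000.00 | 150.00 | 100.00 | 9000000.00 | 6000000.00
hole | -8036.00 | 153.00 | 96.00 | -1229508.00 | -771456.00
Σ | 51964.00 |  |  | 7770492.00 | 5228544.00
x_c = 7770492.00 / 51964.00 = 149.54 mm
y_c = 5228544.00 / 51964.00 = 100.62 mm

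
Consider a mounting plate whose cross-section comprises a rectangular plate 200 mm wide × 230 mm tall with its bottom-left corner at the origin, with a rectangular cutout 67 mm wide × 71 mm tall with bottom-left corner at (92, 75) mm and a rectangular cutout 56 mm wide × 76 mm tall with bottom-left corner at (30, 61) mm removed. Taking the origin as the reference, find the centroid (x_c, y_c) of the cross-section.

Part | A | x̄ᵢ | ȳᵢ | A·x̄ᵢ | A·ȳᵢ
plate | 46000.00 | 100.00 | 115.00 | 4600000.00 | 5290000.00
hole 1 | -4757.00 | 125.50 | 110.50 | -597003.50 | -525648.50
hole 2 | -4256.00 | 58.00 | 99.00 | -246848.00 | -421344.00
Σ | 36987.00 |  |  | 3756148.50 | 4343007.50
x_c = 3756148.50 / 36987.00 = 101.55 mm
y_c = 4343007.50 / 36987.00 = 117.42 mm

x_c = 101.55 mm, y_c = 117.42 mm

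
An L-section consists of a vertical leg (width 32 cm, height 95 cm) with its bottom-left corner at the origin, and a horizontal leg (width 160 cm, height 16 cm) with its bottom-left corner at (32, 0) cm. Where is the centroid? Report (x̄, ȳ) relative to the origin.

vertical leg: A = 32 × 95 = 3040.00, centroid at (16.00, 47.50).
horizontal leg: A = 160 × 16 = 2560.00, centroid at (112.00, 8.00).
ΣA = 5600.00 cm², ΣAx̄ = 335360.00 cm³, ΣAȳ = 164880.00 cm³.
x̄ = 335360.00/5600.00 = 59.89 cm; ȳ = 164880.00/5600.00 = 29.44 cm.

x̄ = 59.89 cm, ȳ = 29.44 cm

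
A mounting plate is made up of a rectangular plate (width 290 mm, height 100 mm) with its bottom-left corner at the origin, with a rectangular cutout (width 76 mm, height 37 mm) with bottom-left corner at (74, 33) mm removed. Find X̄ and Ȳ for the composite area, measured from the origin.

X̄ = 148.54 mm, Ȳ = 49.84 mm

plate: A = 290 × 100 = 29000.00, centroid at (145.00, 50.00).
hole: A = −(76 × 37) = -2812.00, centroid at (112.00, 51.50).
ΣA = 26188.00 mm²
ΣAX̄ = (29000.00)(145.00) + (-2812.00)(112.00) = 3890056.00 mm³
ΣAȲ = (29000.00)(50.00) + (-2812.00)(51.50) = 1305182.00 mm³
X̄ = 3890056.00 / 26188.00 = 148.54 mm
Ȳ = 1305182.00 / 26188.00 = 49.84 mm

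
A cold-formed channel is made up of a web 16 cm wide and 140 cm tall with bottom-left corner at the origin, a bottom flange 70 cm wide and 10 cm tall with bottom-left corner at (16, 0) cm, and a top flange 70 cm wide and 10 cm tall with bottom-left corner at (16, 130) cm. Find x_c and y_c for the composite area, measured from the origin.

web: A = 16 × 140 = 2240.00, centroid at (8.00, 70.00).
bottom flange: A = 70 × 10 = 700.00, centroid at (51.00, 5.00).
top flange: A = 70 × 10 = 700.00, centroid at (51.00, 135.00).
ΣA = 3640.00 cm², ΣAx_c = 89320.00 cm³, ΣAy_c = 254800.00 cm³.
x_c = 89320.00/3640.00 = 24.54 cm; y_c = 254800.00/3640.00 = 70.00 cm.

x_c = 24.54 cm, y_c = 70.00 cm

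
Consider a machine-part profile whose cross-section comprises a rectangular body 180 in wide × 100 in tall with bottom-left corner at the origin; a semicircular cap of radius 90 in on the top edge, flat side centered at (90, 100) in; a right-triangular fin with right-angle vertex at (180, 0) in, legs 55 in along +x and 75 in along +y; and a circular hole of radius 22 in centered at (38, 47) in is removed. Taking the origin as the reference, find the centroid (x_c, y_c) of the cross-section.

Part | A | x̄ᵢ | ȳᵢ | A·x̄ᵢ | A·ȳᵢ
rectangular body | 18000.00 | 90.00 | 50.00 | 1620000.00 | 900000.00
semicircular top | 12723.45 | 90.00 | 138.20 | 1145110.52 | 1758345.02
triangular fin | 2062.50 | 198.33 | 25.00 | 409062.50 | 51562.50
hole | -1520.53 | 38.00 | 47.00 | -57780.17 | -71464.95
Σ | 31265.42 |  |  | 3116392.85 | 2638442.58
x_c = 3116392.85 / 31265.42 = 99.68 in
y_c = 2638442.58 / 31265.42 = 84.39 in

x_c = 99.68 in, y_c = 84.39 in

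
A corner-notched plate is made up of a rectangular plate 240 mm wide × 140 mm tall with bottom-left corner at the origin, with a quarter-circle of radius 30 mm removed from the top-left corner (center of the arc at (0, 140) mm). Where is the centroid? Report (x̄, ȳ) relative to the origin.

x̄ = 122.31 mm, ȳ = 68.77 mm

plate: A = 240 × 140 = 33600.00, centroid at (120.00, 70.00).
removed quarter-circle: A = −¼π·30² = -706.86, centroid at (12.73, 127.27).
ΣA = 32893.14 mm²
ΣAx̄ = (33600.00)(120.00) + (-706.86)(12.73) = 4023000.00 mm³
ΣAȳ = (33600.00)(70.00) + (-706.86)(127.27) = 2262039.83 mm³
x̄ = 4023000.00 / 32893.14 = 122.31 mm
ȳ = 2262039.83 / 32893.14 = 68.77 mm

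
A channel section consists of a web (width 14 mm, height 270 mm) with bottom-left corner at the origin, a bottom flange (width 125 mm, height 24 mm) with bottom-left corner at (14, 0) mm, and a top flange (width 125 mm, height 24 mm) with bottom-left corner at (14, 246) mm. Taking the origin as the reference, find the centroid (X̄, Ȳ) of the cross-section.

X̄ = 49.64 mm, Ȳ = 135.00 mm

Part | A | x̄ᵢ | ȳᵢ | A·x̄ᵢ | A·ȳᵢ
web | 3780.00 | 7.00 | 135.00 | 26460.00 | 510300.00
bottom flange | 3000.00 | 76.50 | 12.00 | 229500.00 | 36000.00
top flange | 3000.00 | 76.50 | 258.00 | 229500.00 | 774000.00
Σ | 9780.00 |  |  | 485460.00 | 1320300.00
X̄ = 485460.00 / 9780.00 = 49.64 mm
Ȳ = 1320300.00 / 9780.00 = 135.00 mm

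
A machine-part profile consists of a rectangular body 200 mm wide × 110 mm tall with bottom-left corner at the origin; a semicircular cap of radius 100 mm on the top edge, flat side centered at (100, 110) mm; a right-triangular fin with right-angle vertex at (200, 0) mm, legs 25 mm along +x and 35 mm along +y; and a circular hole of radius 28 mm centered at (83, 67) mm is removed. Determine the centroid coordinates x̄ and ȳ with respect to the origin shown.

x̄ = 102.50 mm, ȳ = 96.54 mm

rectangular body: A = 200 × 110 = 22000.00, centroid at (100.00, 55.00).
semicircular top: A = ½π·100² = 15707.96, centroid at (100.00, 152.44).
triangular fin: A = ½·25·35 = 437.50, centroid at (208.33, 11.67).
hole: A = −π·28² = -2463.01, centroid at (83.00, 67.00).
ΣA = 35682.45 mm², ΣAx̄ = 3657512.44 mm³, ΣAȳ = 3444625.21 mm³.
x̄ = 3657512.44/35682.45 = 102.50 mm; ȳ = 3444625.21/35682.45 = 96.54 mm.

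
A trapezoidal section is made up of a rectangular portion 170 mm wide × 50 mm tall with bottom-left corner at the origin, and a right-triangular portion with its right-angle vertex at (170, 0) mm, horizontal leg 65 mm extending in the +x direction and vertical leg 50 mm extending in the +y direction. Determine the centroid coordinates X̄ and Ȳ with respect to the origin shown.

X̄ = 102.12 mm, Ȳ = 23.66 mm

rectangular portion: A = 170 × 50 = 8500.00, centroid at (85.00, 25.00).
triangular portion: A = ½·65·50 = 1625.00, centroid at (191.67, 16.67).
ΣA = 10125.00 mm²
ΣAX̄ = (8500.00)(85.00) + (1625.00)(191.67) = 1033958.33 mm³
ΣAȲ = (8500.00)(25.00) + (1625.00)(16.67) = 239583.33 mm³
X̄ = 1033958.33 / 10125.00 = 102.12 mm
Ȳ = 239583.33 / 10125.00 = 23.66 mm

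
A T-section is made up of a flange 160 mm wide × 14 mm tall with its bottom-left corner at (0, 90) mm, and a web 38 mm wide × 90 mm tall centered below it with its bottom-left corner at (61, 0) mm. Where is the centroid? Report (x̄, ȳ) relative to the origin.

web: A = 38 × 90 = 3420.00, centroid at (80.00, 45.00).
flange: A = 160 × 14 = 2240.00, centroid at (80.00, 97.00).
ΣA = 5660.00 mm²
ΣAx̄ = (3420.00)(80.00) + (2240.00)(80.00) = 452800.00 mm³
ΣAȳ = (3420.00)(45.00) + (2240.00)(97.00) = 371180.00 mm³
x̄ = 452800.00 / 5660.00 = 80.00 mm
ȳ = 371180.00 / 5660.00 = 65.58 mm

x̄ = 80.00 mm, ȳ = 65.58 mm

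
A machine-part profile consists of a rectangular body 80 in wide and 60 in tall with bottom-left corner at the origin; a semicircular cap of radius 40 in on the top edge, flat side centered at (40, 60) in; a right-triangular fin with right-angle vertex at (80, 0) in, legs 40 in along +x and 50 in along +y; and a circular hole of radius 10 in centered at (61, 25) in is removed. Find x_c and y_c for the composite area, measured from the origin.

Part | A | x̄ᵢ | ȳᵢ | A·x̄ᵢ | A·ȳᵢ
rectangular body | 4800.00 | 40.00 | 30.00 | 192000.00 | 144000.00
semicircular top | 2513.27 | 40.00 | 76.98 | 100530.96 | 193463.11
triangular fin | 1000.00 | 93.33 | 16.67 | 93333.33 | 16666.67
hole | -314.16 | 61.00 | 25.00 | -19163.72 | -7853.98
Σ | 7999.11 |  |  | 366700.58 | 346275.80
x_c = 366700.58 / 7999.11 = 45.84 in
y_c = 346275.80 / 7999.11 = 43.29 in

x_c = 45.84 in, y_c = 43.29 in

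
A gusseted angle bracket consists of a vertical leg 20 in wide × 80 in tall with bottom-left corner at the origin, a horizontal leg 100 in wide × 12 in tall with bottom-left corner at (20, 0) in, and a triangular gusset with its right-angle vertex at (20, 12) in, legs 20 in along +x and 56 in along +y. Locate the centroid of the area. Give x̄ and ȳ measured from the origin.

vertical leg: A = 20 × 80 = 1600.00, centroid at (10.00, 40.00).
horizontal leg: A = 100 × 12 = 1200.00, centroid at (70.00, 6.00).
gusset: A = ½·20·56 = 560.00, centroid at (26.67, 30.67).
ΣA = 3360.00 in², ΣAx̄ = 114933.33 in³, ΣAȳ = 88373.33 in³.
x̄ = 114933.33/3360.00 = 34.21 in; ȳ = 88373.33/3360.00 = 26.30 in.

x̄ = 34.21 in, ȳ = 26.30 in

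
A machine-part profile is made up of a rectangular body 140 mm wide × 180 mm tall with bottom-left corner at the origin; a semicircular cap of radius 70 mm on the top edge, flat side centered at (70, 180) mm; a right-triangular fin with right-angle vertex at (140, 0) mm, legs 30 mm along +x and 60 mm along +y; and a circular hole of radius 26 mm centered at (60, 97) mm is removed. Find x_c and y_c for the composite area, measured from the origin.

x_c = 72.94 mm, y_c = 116.63 mm

rectangular body: A = 140 × 180 = 25200.00, centroid at (70.00, 90.00).
semicircular top: A = ½π·70² = 7696.90, centroid at (70.00, 209.71).
triangular fin: A = ½·30·60 = 900.00, centroid at (150.00, 20.00).
hole: A = −π·26² = -2123.72, centroid at (60.00, 97.00).
ΣA = 31673.19 mm², ΣAx_c = 2310360.14 mm³, ΣAy_c = 3694108.51 mm³.
x_c = 2310360.14/31673.19 = 72.94 mm; y_c = 3694108.51/31673.19 = 116.63 mm.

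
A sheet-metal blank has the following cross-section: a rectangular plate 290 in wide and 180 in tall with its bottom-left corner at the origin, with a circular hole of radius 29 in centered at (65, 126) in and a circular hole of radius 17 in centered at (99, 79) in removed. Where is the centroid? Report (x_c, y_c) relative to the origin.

x_c = 150.20 in, y_c = 88.25 in

plate: A = 290 × 180 = 52200.00, centroid at (145.00, 90.00).
hole 1: A = −π·29² = -2642.08, centroid at (65.00, 126.00).
hole 2: A = −π·17² = -907.92, centroid at (99.00, 79.00).
ΣA = 48650.00 in²
ΣAx_c = (52200.00)(145.00) + (-2642.08)(65.00) + (-907.92)(99.00) = 7307380.73 in³
ΣAy_c = (52200.00)(90.00) + (-2642.08)(126.00) + (-907.92)(79.00) = 4293372.29 in³
x_c = 7307380.73 / 48650.00 = 150.20 in
y_c = 4293372.29 / 48650.00 = 88.25 in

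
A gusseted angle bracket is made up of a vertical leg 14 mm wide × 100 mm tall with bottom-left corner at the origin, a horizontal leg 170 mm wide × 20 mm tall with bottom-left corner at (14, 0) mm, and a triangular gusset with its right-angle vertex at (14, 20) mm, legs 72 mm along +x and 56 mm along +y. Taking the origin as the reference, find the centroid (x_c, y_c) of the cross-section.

vertical leg: A = 14 × 100 = 1400.00, centroid at (7.00, 50.00).
horizontal leg: A = 170 × 20 = 3400.00, centroid at (99.00, 10.00).
gusset: A = ½·72·56 = 2016.00, centroid at (38.00, 38.67).
ΣA = 6816.00 mm², ΣAx_c = 423008.00 mm³, ΣAy_c = 181952.00 mm³.
x_c = 423008.00/6816.00 = 62.06 mm; y_c = 181952.00/6816.00 = 26.69 mm.

x_c = 62.06 mm, y_c = 26.69 mm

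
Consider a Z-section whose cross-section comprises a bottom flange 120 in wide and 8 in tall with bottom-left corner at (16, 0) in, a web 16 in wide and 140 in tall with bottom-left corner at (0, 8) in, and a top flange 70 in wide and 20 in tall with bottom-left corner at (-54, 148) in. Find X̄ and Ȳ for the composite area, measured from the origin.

bottom flange: A = 120 × 8 = 960.00, centroid at (76.00, 4.00).
web: A = 16 × 140 = 2240.00, centroid at (8.00, 78.00).
top flange: A = 70 × 20 = 1400.00, centroid at (-19.00, 158.00).
ΣA = 4600.00 in², ΣAX̄ = 64280.00 in³, ΣAȲ = 399760.00 in³.
X̄ = 64280.00/4600.00 = 13.97 in; Ȳ = 399760.00/4600.00 = 86.90 in.

X̄ = 13.97 in, Ȳ = 86.90 in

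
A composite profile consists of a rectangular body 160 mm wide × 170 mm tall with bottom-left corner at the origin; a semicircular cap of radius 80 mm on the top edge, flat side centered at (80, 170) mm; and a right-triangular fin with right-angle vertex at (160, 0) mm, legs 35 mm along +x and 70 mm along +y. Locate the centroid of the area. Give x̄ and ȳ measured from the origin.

Part | A | x̄ᵢ | ȳᵢ | A·x̄ᵢ | A·ȳᵢ
rectangular body | 27200.00 | 80.00 | 85.00 | 2176000.00 | 2312000.00
semicircular top | 10053.10 | 80.00 | 203.95 | 804247.72 | 2050359.74
triangular fin | 1225.00 | 171.67 | 23.33 | 210291.67 | 28583.33
Σ | 38478.10 |  |  | 3190539.39 | 4390943.07
x̄ = 3190539.39 / 38478.10 = 82.92 mm
ȳ = 4390943.07 / 38478.10 = 114.12 mm

x̄ = 82.92 mm, ȳ = 114.12 mm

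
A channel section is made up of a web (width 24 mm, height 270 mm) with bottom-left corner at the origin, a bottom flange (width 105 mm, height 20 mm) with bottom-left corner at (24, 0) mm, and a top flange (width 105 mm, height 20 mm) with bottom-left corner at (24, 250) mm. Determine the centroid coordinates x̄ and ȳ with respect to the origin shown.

x̄ = 37.37 mm, ȳ = 135.00 mm

web: A = 24 × 270 = 6480.00, centroid at (12.00, 135.00).
bottom flange: A = 105 × 20 = 2100.00, centroid at (76.50, 10.00).
top flange: A = 105 × 20 = 2100.00, centroid at (76.50, 260.00).
ΣA = 10680.00 mm²
ΣAx̄ = (6480.00)(12.00) + (2100.00)(76.50) + (2100.00)(76.50) = 399060.00 mm³
ΣAȳ = (6480.00)(135.00) + (2100.00)(10.00) + (2100.00)(260.00) = 1441800.00 mm³
x̄ = 399060.00 / 10680.00 = 37.37 mm
ȳ = 1441800.00 / 10680.00 = 135.00 mm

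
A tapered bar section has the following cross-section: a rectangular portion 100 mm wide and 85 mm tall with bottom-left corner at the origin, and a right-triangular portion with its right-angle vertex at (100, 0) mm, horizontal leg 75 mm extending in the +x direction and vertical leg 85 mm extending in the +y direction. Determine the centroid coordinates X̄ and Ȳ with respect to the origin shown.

rectangular portion: A = 100 × 85 = 8500.00, centroid at (50.00, 42.50).
triangular portion: A = ½·75·85 = 3187.50, centroid at (125.00, 28.33).
ΣA = 11687.50 mm², ΣAX̄ = 823437.50 mm³, ΣAȲ = 451562.50 mm³.
X̄ = 823437.50/11687.50 = 70.45 mm; Ȳ = 451562.50/11687.50 = 38.64 mm.

X̄ = 70.45 mm, Ȳ = 38.64 mm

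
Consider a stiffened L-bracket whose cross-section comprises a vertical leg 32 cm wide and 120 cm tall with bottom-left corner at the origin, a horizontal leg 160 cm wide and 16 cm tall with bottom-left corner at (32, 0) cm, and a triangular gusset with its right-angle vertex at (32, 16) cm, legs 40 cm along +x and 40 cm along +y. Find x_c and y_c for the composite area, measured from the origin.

x_c = 53.39 cm, y_c = 38.10 cm

vertical leg: A = 32 × 120 = 3840.00, centroid at (16.00, 60.00).
horizontal leg: A = 160 × 16 = 2560.00, centroid at (112.00, 8.00).
gusset: A = ½·40·40 = 800.00, centroid at (45.33, 29.33).
ΣA = 7200.00 cm²
ΣAx_c = (3840.00)(16.00) + (2560.00)(112.00) + (800.00)(45.33) = 384426.67 cm³
ΣAy_c = (3840.00)(60.00) + (2560.00)(8.00) + (800.00)(29.33) = 274346.67 cm³
x_c = 384426.67 / 7200.00 = 53.39 cm
y_c = 274346.67 / 7200.00 = 38.10 cm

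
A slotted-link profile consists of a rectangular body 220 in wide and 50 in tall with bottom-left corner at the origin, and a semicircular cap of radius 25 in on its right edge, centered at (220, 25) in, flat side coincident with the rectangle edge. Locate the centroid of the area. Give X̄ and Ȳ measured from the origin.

X̄ = 119.88 in, Ȳ = 25.00 in

rectangular body: A = 220 × 50 = 11000.00, centroid at (110.00, 25.00).
semicircular end: A = ½π·25² = 981.75, centroid at (230.61, 25.00).
ΣA = 11981.75 in²
ΣAX̄ = (11000.00)(110.00) + (981.75)(230.61) = 1436401.16 in³
ΣAȲ = (11000.00)(25.00) + (981.75)(25.00) = 299543.69 in³
X̄ = 1436401.16 / 11981.75 = 119.88 in
Ȳ = 299543.69 / 11981.75 = 25.00 in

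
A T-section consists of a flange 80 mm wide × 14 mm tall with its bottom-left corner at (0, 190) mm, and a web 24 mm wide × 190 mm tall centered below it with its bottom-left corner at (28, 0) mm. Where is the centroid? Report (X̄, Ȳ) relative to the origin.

Part | A | x̄ᵢ | ȳᵢ | A·x̄ᵢ | A·ȳᵢ
web | 4560.00 | 40.00 | 95.00 | 182400.00 | 433200.00
flange | 1120.00 | 40.00 | 197.00 | 44800.00 | 220640.00
Σ | 5680.00 |  |  | 227200.00 | 653840.00
X̄ = 227200.00 / 5680.00 = 40.00 mm
Ȳ = 653840.00 / 5680.00 = 115.11 mm

X̄ = 40.00 mm, Ȳ = 115.11 mm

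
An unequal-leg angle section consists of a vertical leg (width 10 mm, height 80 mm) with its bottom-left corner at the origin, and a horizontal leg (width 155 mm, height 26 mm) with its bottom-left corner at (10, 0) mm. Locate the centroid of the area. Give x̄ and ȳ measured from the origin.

vertical leg: A = 10 × 80 = 800.00, centroid at (5.00, 40.00).
horizontal leg: A = 155 × 26 = 4030.00, centroid at (87.50, 13.00).
ΣA = 4830.00 mm², ΣAx̄ = 356625.00 mm³, ΣAȳ = 84390.00 mm³.
x̄ = 356625.00/4830.00 = 73.84 mm; ȳ = 84390.00/4830.00 = 17.47 mm.

x̄ = 73.84 mm, ȳ = 17.47 mm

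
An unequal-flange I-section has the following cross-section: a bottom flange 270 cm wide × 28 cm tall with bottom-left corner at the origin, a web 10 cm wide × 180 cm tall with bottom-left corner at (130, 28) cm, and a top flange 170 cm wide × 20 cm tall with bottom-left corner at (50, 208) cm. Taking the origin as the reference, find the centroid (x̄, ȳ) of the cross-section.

x̄ = 135.00 cm, ȳ = 83.03 cm

Part | A | x̄ᵢ | ȳᵢ | A·x̄ᵢ | A·ȳᵢ
bottom flange | 7560.00 | 135.00 | 14.00 | 1020600.00 | 105840.00
web | 1800.00 | 135.00 | 118.00 | 243000.00 | 212400.00
top flange | 3400.00 | 135.00 | 218.00 | 459000.00 | 741200.00
Σ | 12760.00 |  |  | 1722600.00 | 1059440.00
x̄ = 1722600.00 / 12760.00 = 135.00 cm
ȳ = 1059440.00 / 12760.00 = 83.03 cm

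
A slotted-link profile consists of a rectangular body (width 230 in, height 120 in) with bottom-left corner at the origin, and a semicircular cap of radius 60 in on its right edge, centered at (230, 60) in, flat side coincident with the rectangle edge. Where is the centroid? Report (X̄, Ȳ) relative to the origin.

X̄ = 138.89 in, Ȳ = 60.00 in

rectangular body: A = 230 × 120 = 27600.00, centroid at (115.00, 60.00).
semicircular end: A = ½π·60² = 5654.87, centroid at (255.46, 60.00).
ΣA = 33254.87 in², ΣAX̄ = 4618619.36 in³, ΣAȲ = 1995292.01 in³.
X̄ = 4618619.36/33254.87 = 138.89 in; Ȳ = 1995292.01/33254.87 = 60.00 in.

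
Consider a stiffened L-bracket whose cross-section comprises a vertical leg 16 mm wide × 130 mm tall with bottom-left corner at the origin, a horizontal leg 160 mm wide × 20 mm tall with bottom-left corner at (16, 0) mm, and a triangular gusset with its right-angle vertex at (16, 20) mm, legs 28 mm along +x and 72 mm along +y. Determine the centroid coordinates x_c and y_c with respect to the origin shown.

vertical leg: A = 16 × 130 = 2080.00, centroid at (8.00, 65.00).
horizontal leg: A = 160 × 20 = 3200.00, centroid at (96.00, 10.00).
gusset: A = ½·28·72 = 1008.00, centroid at (25.33, 44.00).
ΣA = 6288.00 mm²
ΣAx_c = (2080.00)(8.00) + (3200.00)(96.00) + (1008.00)(25.33) = 349376.00 mm³
ΣAy_c = (2080.00)(65.00) + (3200.00)(10.00) + (1008.00)(44.00) = 211552.00 mm³
x_c = 349376.00 / 6288.00 = 55.56 mm
y_c = 211552.00 / 6288.00 = 33.64 mm

x_c = 55.56 mm, y_c = 33.64 mm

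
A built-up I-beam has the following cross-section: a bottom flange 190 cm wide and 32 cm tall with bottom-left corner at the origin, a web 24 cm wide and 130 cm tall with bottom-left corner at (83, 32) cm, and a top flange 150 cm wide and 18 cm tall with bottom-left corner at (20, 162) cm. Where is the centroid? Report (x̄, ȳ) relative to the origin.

x̄ = 95.00 cm, ȳ = 72.41 cm

Part | A | x̄ᵢ | ȳᵢ | A·x̄ᵢ | A·ȳᵢ
bottom flange | 6080.00 | 95.00 | 16.00 | 577600.00 | 97280.00
web | 3120.00 | 95.00 | 97.00 | 296400.00 | 302640.00
top flange | 2700.00 | 95.00 | 171.00 | 256500.00 | 461700.00
Σ | 11900.00 |  |  | 1130500.00 | 861620.00
x̄ = 1130500.00 / 11900.00 = 95.00 cm
ȳ = 861620.00 / 11900.00 = 72.41 cm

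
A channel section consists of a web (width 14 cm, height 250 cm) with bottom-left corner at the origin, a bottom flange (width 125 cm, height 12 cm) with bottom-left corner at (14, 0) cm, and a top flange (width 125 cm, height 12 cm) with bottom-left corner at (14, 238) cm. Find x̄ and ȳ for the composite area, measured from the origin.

web: A = 14 × 250 = 3500.00, centroid at (7.00, 125.00).
bottom flange: A = 125 × 12 = 1500.00, centroid at (76.50, 6.00).
top flange: A = 125 × 12 = 1500.00, centroid at (76.50, 244.00).
ΣA = 6500.00 cm²
ΣAx̄ = (3500.00)(7.00) + (1500.00)(76.50) + (1500.00)(76.50) = 254000.00 cm³
ΣAȳ = (3500.00)(125.00) + (1500.00)(6.00) + (1500.00)(244.00) = 812500.00 cm³
x̄ = 254000.00 / 6500.00 = 39.08 cm
ȳ = 812500.00 / 6500.00 = 125.00 cm

x̄ = 39.08 cm, ȳ = 125.00 cm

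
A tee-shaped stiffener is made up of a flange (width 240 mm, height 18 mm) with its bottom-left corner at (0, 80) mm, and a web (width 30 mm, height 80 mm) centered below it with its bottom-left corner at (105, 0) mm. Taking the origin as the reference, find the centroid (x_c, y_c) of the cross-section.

web: A = 30 × 80 = 2400.00, centroid at (120.00, 40.00).
flange: A = 240 × 18 = 4320.00, centroid at (120.00, 89.00).
ΣA = 6720.00 mm², ΣAx_c = 806400.00 mm³, ΣAy_c = 480480.00 mm³.
x_c = 806400.00/6720.00 = 120.00 mm; y_c = 480480.00/6720.00 = 71.50 mm.

x_c = 120.00 mm, y_c = 71.50 mm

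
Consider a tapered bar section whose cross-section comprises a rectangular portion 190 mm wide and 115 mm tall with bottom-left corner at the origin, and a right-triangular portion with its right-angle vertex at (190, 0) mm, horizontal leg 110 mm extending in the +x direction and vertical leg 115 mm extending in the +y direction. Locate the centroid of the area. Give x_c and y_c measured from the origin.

x_c = 124.56 mm, y_c = 53.20 mm

rectangular portion: A = 190 × 115 = 21850.00, centroid at (95.00, 57.50).
triangular portion: A = ½·110·115 = 6325.00, centroid at (226.67, 38.33).
ΣA = 28175.00 mm²
ΣAx_c = (21850.00)(95.00) + (6325.00)(226.67) = 3509416.67 mm³
ΣAy_c = (21850.00)(57.50) + (6325.00)(38.33) = 1498833.33 mm³
x_c = 3509416.67 / 28175.00 = 124.56 mm
y_c = 1498833.33 / 28175.00 = 53.20 mm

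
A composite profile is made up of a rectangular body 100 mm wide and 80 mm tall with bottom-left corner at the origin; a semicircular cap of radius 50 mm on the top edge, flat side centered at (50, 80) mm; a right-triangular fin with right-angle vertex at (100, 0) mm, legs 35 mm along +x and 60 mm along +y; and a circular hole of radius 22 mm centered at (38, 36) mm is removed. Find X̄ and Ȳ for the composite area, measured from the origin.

X̄ = 57.24 mm, Ȳ = 59.68 mm

rectangular body: A = 100 × 80 = 8000.00, centroid at (50.00, 40.00).
semicircular top: A = ½π·50² = 3926.99, centroid at (50.00, 101.22).
triangular fin: A = ½·35·60 = 1050.00, centroid at (111.67, 20.00).
hole: A = −π·22² = -1520.53, centroid at (38.00, 36.00).
ΣA = 11456.46 mm², ΣAX̄ = 655819.37 mm³, ΣAȲ = 683753.49 mm³.
X̄ = 655819.37/11456.46 = 57.24 mm; Ȳ = 683753.49/11456.46 = 59.68 mm.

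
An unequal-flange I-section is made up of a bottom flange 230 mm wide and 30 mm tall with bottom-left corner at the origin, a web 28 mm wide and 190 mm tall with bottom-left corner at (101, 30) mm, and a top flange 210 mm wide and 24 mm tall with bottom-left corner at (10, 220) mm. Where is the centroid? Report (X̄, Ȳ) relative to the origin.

X̄ = 115.00 mm, Ȳ = 112.27 mm

bottom flange: A = 230 × 30 = 6900.00, centroid at (115.00, 15.00).
web: A = 28 × 190 = 5320.00, centroid at (115.00, 125.00).
top flange: A = 210 × 24 = 5040.00, centroid at (115.00, 232.00).
ΣA = 17260.00 mm², ΣAX̄ = 1984900.00 mm³, ΣAȲ = 1937780.00 mm³.
X̄ = 1984900.00/17260.00 = 115.00 mm; Ȳ = 1937780.00/17260.00 = 112.27 mm.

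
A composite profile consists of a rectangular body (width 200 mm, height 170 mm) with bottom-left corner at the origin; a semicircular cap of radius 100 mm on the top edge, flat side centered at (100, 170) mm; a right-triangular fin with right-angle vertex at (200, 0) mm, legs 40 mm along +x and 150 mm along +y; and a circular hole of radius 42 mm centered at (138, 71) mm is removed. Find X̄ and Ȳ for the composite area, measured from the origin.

X̄ = 102.74 mm, Ȳ = 126.86 mm

rectangular body: A = 200 × 170 = 34000.00, centroid at (100.00, 85.00).
semicircular top: A = ½π·100² = 15707.96, centroid at (100.00, 212.44).
triangular fin: A = ½·40·150 = 3000.00, centroid at (213.33, 50.00).
hole: A = −π·42² = -5541.77, centroid at (138.00, 71.00).
ΣA = 47166.19 mm²
ΣAX̄ = (34000.00)(100.00) + (15707.96)(100.00) + (3000.00)(213.33) + (-5541.77)(138.00) = 4846032.14 mm³
ΣAȲ = (34000.00)(85.00) + (15707.96)(212.44) + (3000.00)(50.00) + (-5541.77)(71.00) = 5983554.79 mm³
X̄ = 4846032.14 / 47166.19 = 102.74 mm
Ȳ = 5983554.79 / 47166.19 = 126.86 mm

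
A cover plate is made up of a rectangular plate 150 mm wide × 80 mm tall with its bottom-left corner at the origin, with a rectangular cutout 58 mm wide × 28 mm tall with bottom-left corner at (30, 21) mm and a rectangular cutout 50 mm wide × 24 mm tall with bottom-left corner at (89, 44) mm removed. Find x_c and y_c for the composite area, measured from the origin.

plate: A = 150 × 80 = 12000.00, centroid at (75.00, 40.00).
hole 1: A = −(58 × 28) = -1624.00, centroid at (59.00, 35.00).
hole 2: A = −(50 × 24) = -1200.00, centroid at (114.00, 56.00).
ΣA = 9176.00 mm², ΣAx_c = 667384.00 mm³, ΣAy_c = 355960.00 mm³.
x_c = 667384.00/9176.00 = 72.73 mm; y_c = 355960.00/9176.00 = 38.79 mm.

x_c = 72.73 mm, y_c = 38.79 mm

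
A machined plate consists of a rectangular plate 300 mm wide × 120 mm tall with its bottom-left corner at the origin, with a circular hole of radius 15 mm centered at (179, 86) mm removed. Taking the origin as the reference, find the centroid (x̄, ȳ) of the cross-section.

x̄ = 149.42 mm, ȳ = 59.48 mm

plate: A = 300 × 120 = 36000.00, centroid at (150.00, 60.00).
hole: A = −π·15² = -706.86, centroid at (179.00, 86.00).
ΣA = 35293.14 mm², ΣAx̄ = 5273472.36 mm³, ΣAȳ = 2099210.18 mm³.
x̄ = 5273472.36/35293.14 = 149.42 mm; ȳ = 2099210.18/35293.14 = 59.48 mm.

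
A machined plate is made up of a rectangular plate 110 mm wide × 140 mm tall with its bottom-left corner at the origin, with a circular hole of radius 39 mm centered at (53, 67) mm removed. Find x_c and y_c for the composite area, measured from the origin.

Part | A | x̄ᵢ | ȳᵢ | A·x̄ᵢ | A·ȳᵢ
plate | 15400.00 | 55.00 | 70.00 | 847000.00 | 1078000.00
hole | -4778.36 | 53.00 | 67.00 | -253253.21 | -320150.28
Σ | 10621.64 |  |  | 593746.79 | 757849.72
x_c = 593746.79 / 10621.64 = 55.90 mm
y_c = 757849.72 / 10621.64 = 71.35 mm

x_c = 55.90 mm, y_c = 71.35 mm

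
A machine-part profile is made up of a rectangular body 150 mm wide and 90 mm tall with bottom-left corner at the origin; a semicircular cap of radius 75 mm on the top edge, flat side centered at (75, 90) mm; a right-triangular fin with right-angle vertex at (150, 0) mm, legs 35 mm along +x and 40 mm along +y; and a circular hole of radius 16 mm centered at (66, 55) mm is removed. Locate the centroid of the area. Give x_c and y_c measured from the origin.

Part | A | x̄ᵢ | ȳᵢ | A·x̄ᵢ | A·ȳᵢ
rectangular body | 13500.00 | 75.00 | 45.00 | 1012500.00 | 607500.00
semicircular top | 8835.73 | 75.00 | 121.83 | 662679.70 | 1076465.64
triangular fin | 700.00 | 161.67 | 13.33 | 113166.67 | 9333.33
hole | -804.25 | 66.00 | 55.00 | -53080.35 | -44233.62
Σ | 22231.48 |  |  | 1735266.02 | 1649065.35
x_c = 1735266.02 / 22231.48 = 78.05 mm
y_c = 1649065.35 / 22231.48 = 74.18 mm

x_c = 78.05 mm, y_c = 74.18 mm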